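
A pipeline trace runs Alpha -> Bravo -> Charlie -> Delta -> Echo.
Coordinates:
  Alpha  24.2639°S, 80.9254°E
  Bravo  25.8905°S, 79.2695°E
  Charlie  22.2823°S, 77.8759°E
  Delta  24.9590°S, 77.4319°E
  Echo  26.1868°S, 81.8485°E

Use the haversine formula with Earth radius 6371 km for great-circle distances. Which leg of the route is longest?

Delta–Echo

Leg distances:
Alpha→Bravo: 246.0 km
Bravo→Charlie: 425.4 km
Charlie→Delta: 301.1 km
Delta→Echo: 463.5 km
The longest leg is Delta–Echo at 463.5 km.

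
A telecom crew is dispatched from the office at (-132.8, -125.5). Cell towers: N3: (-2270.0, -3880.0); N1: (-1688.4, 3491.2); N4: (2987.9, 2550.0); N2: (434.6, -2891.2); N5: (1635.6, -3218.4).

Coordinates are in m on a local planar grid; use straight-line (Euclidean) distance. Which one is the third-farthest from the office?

N1

Distances from the office ((-132.8, -125.5)):
N3: 4320.2 m
N4: 4110.6 m
N1: 3937.1 m
N5: 3562.8 m
N2: 2823.3 m
The third-farthest is N1 at 3937.1 m.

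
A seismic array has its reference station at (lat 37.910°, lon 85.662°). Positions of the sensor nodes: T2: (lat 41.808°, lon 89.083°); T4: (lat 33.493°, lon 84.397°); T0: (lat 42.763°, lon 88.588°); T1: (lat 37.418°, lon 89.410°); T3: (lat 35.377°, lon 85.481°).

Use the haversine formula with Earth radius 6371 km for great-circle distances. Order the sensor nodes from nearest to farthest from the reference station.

Distance from the reference station at (lat 37.910°, lon 85.662°) to each:
T3 (lat 35.377°, lon 85.481°): 282.1 km
T1 (lat 37.418°, lon 89.410°): 334.4 km
T4 (lat 33.493°, lon 84.397°): 504.2 km
T2 (lat 41.808°, lon 89.083°): 522.5 km
T0 (lat 42.763°, lon 88.588°): 593.8 km

T3, T1, T4, T2, T0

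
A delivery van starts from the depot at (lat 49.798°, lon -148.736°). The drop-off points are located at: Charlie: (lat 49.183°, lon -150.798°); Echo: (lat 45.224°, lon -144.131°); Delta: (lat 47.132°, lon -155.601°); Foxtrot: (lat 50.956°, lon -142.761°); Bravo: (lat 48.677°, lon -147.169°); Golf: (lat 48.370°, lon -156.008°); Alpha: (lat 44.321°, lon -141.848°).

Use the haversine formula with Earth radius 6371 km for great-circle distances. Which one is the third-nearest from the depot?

Distance to each, sorted:
Charlie: 163.9 km
Bravo: 168.8 km
Foxtrot: 442.7 km
Golf: 552.6 km
Delta: 586.2 km
Echo: 614.8 km
Alpha: 801.3 km
The third-nearest is Foxtrot at 442.7 km.

Foxtrot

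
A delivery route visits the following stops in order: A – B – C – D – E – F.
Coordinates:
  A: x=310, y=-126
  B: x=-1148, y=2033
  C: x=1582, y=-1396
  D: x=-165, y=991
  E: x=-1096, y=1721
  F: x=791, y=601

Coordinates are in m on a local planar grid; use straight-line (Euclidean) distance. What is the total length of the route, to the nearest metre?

13324 m

Leg distances:
A→B: 2605.2 m  (cumulative 2605.2 m)
B→C: 4383.0 m  (cumulative 6988.2 m)
C→D: 2958.0 m  (cumulative 9946.2 m)
D→E: 1183.1 m  (cumulative 11129.3 m)
E→F: 2194.3 m  (cumulative 13323.6 m)
Total route length ≈ 13324 m.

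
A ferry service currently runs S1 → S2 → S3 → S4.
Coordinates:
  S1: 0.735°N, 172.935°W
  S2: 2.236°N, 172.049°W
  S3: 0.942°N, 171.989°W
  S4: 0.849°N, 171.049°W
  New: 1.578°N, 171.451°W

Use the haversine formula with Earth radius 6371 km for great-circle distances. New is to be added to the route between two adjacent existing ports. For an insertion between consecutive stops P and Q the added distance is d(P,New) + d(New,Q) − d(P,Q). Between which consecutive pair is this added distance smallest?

Added distance for inserting New between each consecutive pair:
S1–S2: 94.8 km
S2–S3: 47.4 km
S3–S4: 80.2 km
Smallest added distance is 47.4 km, inserting between S2 and S3.

between S2 and S3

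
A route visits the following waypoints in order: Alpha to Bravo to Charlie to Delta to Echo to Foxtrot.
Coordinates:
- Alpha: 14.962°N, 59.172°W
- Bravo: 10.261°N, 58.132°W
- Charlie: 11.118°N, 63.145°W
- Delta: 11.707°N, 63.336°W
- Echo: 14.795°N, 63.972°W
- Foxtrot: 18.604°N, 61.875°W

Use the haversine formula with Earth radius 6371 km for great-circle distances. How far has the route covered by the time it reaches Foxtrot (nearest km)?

Leg distances:
Alpha→Bravo: 534.8 km  (cumulative 534.8 km)
Bravo→Charlie: 556.0 km  (cumulative 1090.7 km)
Charlie→Delta: 68.7 km  (cumulative 1159.4 km)
Delta→Echo: 350.2 km  (cumulative 1509.6 km)
Echo→Foxtrot: 478.8 km  (cumulative 1988.4 km)
Cumulative distance at Foxtrot ≈ 1988 km.

1988 km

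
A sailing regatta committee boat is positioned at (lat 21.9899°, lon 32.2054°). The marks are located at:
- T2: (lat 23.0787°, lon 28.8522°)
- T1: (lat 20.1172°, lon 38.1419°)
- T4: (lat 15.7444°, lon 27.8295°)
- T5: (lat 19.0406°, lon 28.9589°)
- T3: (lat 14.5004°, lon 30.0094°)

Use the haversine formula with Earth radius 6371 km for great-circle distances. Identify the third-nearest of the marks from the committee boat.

T1

Distances from the committee boat ((lat 21.9899°, lon 32.2054°)):
T2: 365.0 km
T5: 471.0 km
T1: 650.2 km
T4: 833.1 km
T3: 864.4 km
The third-nearest is T1 at 650.2 km.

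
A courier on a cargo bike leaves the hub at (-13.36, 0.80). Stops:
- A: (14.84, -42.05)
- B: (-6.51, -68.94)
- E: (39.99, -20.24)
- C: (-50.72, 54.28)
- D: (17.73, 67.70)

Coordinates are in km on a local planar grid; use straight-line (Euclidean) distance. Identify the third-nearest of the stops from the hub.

Distances from the hub ((-13.36, 0.80)):
A: 51.3 km
E: 57.3 km
C: 65.2 km
B: 70.1 km
D: 73.8 km
The third-nearest is C at 65.2 km.

C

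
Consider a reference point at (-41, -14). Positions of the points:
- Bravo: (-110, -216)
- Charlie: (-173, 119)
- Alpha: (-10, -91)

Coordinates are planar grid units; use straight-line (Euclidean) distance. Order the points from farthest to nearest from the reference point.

Computing each straight-line distance from (-41, -14):
Bravo (-110, -216): 213.5
Charlie (-173, 119): 187.4
Alpha (-10, -91): 83.0

Bravo, Charlie, Alpha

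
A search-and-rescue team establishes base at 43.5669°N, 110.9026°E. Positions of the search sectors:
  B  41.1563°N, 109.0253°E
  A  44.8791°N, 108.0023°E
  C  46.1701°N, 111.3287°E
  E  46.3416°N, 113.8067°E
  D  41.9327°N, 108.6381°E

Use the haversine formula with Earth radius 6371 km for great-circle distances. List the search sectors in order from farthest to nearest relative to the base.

Distances from the base:
E 46.3416°N, 113.8067°E: 383.9 km
B 41.1563°N, 109.0253°E: 309.2 km
C 46.1701°N, 111.3287°E: 291.4 km
A 44.8791°N, 108.0023°E: 273.3 km
D 41.9327°N, 108.6381°E: 259.2 km

E, B, C, A, D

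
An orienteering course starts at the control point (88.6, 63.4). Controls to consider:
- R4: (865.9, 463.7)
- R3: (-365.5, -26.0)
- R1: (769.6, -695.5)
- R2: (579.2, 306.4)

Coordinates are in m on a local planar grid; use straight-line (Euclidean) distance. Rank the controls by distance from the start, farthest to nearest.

R1, R4, R2, R3

Distance from the start at (88.6, 63.4) to each:
R1 (769.6, -695.5): 1019.7 m
R4 (865.9, 463.7): 874.3 m
R2 (579.2, 306.4): 547.5 m
R3 (-365.5, -26.0): 462.8 m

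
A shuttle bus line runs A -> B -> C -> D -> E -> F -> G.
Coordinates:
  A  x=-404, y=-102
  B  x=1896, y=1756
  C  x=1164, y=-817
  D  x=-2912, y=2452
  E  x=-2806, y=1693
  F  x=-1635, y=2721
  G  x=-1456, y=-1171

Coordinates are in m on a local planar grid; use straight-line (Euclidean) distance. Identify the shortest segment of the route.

Leg distances:
A→B: 2956.7 m
B→C: 2675.1 m
C→D: 5225.0 m
D→E: 766.4 m
E→F: 1558.2 m
F→G: 3896.1 m
The shortest leg is D–E at 766.4 m.

D–E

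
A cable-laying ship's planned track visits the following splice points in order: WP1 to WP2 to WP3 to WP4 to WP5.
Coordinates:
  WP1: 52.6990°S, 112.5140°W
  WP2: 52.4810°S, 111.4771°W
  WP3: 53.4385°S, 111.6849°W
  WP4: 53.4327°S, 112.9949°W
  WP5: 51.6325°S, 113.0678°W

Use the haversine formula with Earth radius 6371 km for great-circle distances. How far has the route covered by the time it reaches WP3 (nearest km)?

Leg distances:
WP1→WP2: 74.1 km  (cumulative 74.1 km)
WP2→WP3: 107.4 km  (cumulative 181.5 km)
Cumulative distance at WP3 ≈ 181 km.

181 km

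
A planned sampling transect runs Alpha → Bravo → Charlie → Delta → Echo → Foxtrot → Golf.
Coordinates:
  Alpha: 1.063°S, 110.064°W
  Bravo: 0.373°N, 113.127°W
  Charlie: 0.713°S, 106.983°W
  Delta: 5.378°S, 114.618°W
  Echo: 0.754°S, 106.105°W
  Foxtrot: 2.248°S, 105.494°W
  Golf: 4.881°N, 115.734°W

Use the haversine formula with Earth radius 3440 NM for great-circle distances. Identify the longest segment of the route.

Leg distances:
Alpha→Bravo: 203.1 NM
Bravo→Charlie: 374.6 NM
Charlie→Delta: 536.5 NM
Delta→Echo: 580.9 NM
Echo→Foxtrot: 96.9 NM
Foxtrot→Golf: 748.7 NM
The longest leg is Foxtrot–Golf at 748.7 NM.

Foxtrot–Golf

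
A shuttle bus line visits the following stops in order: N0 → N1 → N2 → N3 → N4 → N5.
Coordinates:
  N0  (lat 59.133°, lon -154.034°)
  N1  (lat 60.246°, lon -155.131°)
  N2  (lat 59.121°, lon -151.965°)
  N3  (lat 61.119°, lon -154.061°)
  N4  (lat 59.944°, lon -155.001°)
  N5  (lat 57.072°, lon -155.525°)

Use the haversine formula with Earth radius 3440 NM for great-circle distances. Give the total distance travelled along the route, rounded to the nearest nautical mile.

576 NM

Leg distances:
N0→N1: 74.6 NM  (cumulative 74.6 NM)
N1→N2: 117.3 NM  (cumulative 192.0 NM)
N2→N3: 135.3 NM  (cumulative 327.3 NM)
N3→N4: 75.8 NM  (cumulative 403.1 NM)
N4→N5: 173.2 NM  (cumulative 576.3 NM)
Total route length ≈ 576 NM.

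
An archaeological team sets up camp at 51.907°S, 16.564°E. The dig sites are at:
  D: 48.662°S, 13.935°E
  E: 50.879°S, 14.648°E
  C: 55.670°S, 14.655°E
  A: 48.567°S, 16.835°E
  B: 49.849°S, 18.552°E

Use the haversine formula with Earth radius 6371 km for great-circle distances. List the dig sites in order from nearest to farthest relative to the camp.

Distances from the camp:
E 50.879°S, 14.648°E: 175.3 km
B 49.849°S, 18.552°E: 268.0 km
A 48.567°S, 16.835°E: 371.9 km
D 48.662°S, 13.935°E: 406.2 km
C 55.670°S, 14.655°E: 436.8 km

E, B, A, D, C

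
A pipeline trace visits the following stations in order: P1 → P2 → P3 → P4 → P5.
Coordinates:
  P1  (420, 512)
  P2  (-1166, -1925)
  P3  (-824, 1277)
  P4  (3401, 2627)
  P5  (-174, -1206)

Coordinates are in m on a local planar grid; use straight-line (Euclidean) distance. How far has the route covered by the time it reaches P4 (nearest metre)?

Leg distances:
P1→P2: 2907.6 m  (cumulative 2907.6 m)
P2→P3: 3220.2 m  (cumulative 6127.9 m)
P3→P4: 4435.4 m  (cumulative 10563.3 m)
Cumulative distance at P4 ≈ 10563 m.

10563 m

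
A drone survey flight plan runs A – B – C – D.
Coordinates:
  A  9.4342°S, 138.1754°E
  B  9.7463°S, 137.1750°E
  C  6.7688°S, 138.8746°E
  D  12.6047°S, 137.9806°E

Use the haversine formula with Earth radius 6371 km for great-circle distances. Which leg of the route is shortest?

Leg distances:
A→B: 115.0 km
B→C: 380.2 km
C→D: 656.3 km
The shortest leg is A–B at 115.0 km.

A–B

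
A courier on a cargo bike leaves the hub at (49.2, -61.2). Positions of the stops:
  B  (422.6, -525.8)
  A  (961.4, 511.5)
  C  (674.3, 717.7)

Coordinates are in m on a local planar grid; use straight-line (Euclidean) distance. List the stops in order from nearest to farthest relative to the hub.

Distance from the hub at (49.2, -61.2) to each:
B (422.6, -525.8): 596.1 m
C (674.3, 717.7): 998.7 m
A (961.4, 511.5): 1077.1 m

B, C, A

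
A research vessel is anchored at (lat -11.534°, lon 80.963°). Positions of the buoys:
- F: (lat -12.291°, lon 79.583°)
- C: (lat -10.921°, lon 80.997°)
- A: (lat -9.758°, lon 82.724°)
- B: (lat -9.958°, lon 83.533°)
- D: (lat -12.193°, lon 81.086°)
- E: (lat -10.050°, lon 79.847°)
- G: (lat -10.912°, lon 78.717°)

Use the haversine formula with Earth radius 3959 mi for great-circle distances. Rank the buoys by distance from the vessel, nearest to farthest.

Computing each great-circle distance from (lat -11.534°, lon 80.963°):
C (lat -10.921°, lon 80.997°): 42.4 mi
D (lat -12.193°, lon 81.086°): 46.3 mi
F (lat -12.291°, lon 79.583°): 107.0 mi
E (lat -10.050°, lon 79.847°): 127.5 mi
G (lat -10.912°, lon 78.717°): 158.2 mi
A (lat -9.758°, lon 82.724°): 171.3 mi
B (lat -9.958°, lon 83.533°): 205.7 mi

C, D, F, E, G, A, B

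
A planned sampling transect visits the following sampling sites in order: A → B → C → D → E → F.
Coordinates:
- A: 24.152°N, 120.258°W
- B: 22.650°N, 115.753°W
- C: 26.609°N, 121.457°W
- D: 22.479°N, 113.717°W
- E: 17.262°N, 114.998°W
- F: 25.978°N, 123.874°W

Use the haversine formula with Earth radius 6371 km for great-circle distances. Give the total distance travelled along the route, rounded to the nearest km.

4051 km

Leg distances:
A→B: 489.1 km  (cumulative 489.1 km)
B→C: 725.2 km  (cumulative 1214.3 km)
C→D: 907.3 km  (cumulative 2121.6 km)
D→E: 595.4 km  (cumulative 2717.0 km)
E→F: 1333.6 km  (cumulative 4050.6 km)
Total route length ≈ 4051 km.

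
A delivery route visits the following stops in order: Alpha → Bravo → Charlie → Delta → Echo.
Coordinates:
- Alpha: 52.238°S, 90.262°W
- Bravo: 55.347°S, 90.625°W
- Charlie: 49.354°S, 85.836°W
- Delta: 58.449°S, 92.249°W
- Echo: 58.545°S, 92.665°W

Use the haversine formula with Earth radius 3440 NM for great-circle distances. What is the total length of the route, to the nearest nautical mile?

Leg distances:
Alpha→Bravo: 187.1 NM  (cumulative 187.1 NM)
Bravo→Charlie: 400.2 NM  (cumulative 587.3 NM)
Charlie→Delta: 590.7 NM  (cumulative 1177.9 NM)
Delta→Echo: 14.3 NM  (cumulative 1192.2 NM)
Total route length ≈ 1192 NM.

1192 NM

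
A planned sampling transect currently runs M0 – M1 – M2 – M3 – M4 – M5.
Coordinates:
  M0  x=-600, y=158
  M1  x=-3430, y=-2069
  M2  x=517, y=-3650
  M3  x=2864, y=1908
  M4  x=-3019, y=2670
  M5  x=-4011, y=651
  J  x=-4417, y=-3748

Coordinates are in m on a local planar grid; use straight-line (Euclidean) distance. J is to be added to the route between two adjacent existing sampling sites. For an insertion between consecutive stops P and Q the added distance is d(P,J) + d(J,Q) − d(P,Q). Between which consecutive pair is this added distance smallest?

between M1 and M2

Added distance for inserting J between each consecutive pair:
M0–M1: 3807.8 m
M1–M2: 2630.7 m
M2–M3: 8121.5 m
M3–M4: 9856.1 m
M4–M5: 8736.7 m
Smallest added distance is 2630.7 m, inserting between M1 and M2.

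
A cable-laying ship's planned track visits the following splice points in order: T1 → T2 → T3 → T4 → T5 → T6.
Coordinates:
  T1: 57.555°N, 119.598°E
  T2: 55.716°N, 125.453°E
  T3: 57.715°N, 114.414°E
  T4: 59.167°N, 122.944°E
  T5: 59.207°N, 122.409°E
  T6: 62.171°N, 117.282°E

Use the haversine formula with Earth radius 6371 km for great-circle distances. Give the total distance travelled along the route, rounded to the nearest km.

2105 km

Leg distances:
T1→T2: 412.1 km  (cumulative 412.1 km)
T2→T3: 708.4 km  (cumulative 1120.5 km)
T3→T4: 521.6 km  (cumulative 1642.1 km)
T4→T5: 30.8 km  (cumulative 1672.9 km)
T5→T6: 431.6 km  (cumulative 2104.5 km)
Total route length ≈ 2105 km.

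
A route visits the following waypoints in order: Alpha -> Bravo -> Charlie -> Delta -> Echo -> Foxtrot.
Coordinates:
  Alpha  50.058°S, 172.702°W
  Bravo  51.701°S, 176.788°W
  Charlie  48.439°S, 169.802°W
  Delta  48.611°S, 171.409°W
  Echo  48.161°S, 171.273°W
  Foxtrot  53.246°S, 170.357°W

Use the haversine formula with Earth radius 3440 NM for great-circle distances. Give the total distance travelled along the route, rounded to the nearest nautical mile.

Leg distances:
Alpha→Bravo: 183.5 NM  (cumulative 183.5 NM)
Bravo→Charlie: 332.7 NM  (cumulative 516.2 NM)
Charlie→Delta: 64.7 NM  (cumulative 580.9 NM)
Delta→Echo: 27.6 NM  (cumulative 608.5 NM)
Echo→Foxtrot: 307.3 NM  (cumulative 915.7 NM)
Total route length ≈ 916 NM.

916 NM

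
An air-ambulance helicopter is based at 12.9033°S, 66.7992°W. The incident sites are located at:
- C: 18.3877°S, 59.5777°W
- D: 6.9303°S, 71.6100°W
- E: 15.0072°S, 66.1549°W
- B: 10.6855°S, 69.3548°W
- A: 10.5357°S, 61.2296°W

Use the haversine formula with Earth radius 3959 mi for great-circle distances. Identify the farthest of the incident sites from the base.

C

Distance to each, sorted:
C: 611.8 mi
D: 526.7 mi
A: 410.8 mi
B: 231.0 mi
E: 151.7 mi
The farthest is C at 611.8 mi.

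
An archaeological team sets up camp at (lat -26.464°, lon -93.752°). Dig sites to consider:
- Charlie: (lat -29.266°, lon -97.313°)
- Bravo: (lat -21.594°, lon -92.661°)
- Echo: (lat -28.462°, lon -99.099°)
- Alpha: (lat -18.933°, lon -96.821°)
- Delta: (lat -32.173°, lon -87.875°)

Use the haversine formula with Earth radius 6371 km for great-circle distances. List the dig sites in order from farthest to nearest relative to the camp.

Alpha, Delta, Echo, Bravo, Charlie

Computing each great-circle distance from (lat -26.464°, lon -93.752°):
Alpha (lat -18.933°, lon -96.821°): 894.5 km
Delta (lat -32.173°, lon -87.875°): 852.7 km
Echo (lat -28.462°, lon -99.099°): 572.3 km
Bravo (lat -21.594°, lon -92.661°): 552.7 km
Charlie (lat -29.266°, lon -97.313°): 468.6 km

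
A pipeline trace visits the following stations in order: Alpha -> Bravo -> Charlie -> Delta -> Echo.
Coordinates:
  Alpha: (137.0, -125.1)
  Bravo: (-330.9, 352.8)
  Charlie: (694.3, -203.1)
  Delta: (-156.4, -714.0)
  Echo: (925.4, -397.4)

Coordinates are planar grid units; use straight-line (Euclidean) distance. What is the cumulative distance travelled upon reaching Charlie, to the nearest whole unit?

1835

Leg distances:
Alpha→Bravo: 668.8  (cumulative 668.8)
Bravo→Charlie: 1166.2  (cumulative 1835.0)
Cumulative distance at Charlie ≈ 1835.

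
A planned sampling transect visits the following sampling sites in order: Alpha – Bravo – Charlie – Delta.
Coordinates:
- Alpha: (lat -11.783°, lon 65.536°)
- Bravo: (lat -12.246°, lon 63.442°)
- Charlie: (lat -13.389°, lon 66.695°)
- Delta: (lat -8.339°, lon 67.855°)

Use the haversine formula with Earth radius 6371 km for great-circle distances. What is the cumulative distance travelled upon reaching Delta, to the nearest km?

1184 km

Leg distances:
Alpha→Bravo: 233.5 km  (cumulative 233.5 km)
Bravo→Charlie: 374.9 km  (cumulative 608.4 km)
Charlie→Delta: 575.6 km  (cumulative 1184.0 km)
Cumulative distance at Delta ≈ 1184 km.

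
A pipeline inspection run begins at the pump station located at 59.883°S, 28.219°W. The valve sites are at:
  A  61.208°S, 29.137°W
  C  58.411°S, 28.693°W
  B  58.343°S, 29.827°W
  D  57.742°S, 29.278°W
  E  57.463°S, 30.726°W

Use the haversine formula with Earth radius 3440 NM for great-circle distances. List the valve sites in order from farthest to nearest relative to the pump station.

E, D, B, C, A

Distance from the pump station at 59.883°S, 28.219°W to each:
E 57.463°S, 30.726°W: 165.0 NM
D 57.742°S, 29.278°W: 132.7 NM
B 58.343°S, 29.827°W: 104.9 NM
C 58.411°S, 28.693°W: 89.6 NM
A 61.208°S, 29.137°W: 84.0 NM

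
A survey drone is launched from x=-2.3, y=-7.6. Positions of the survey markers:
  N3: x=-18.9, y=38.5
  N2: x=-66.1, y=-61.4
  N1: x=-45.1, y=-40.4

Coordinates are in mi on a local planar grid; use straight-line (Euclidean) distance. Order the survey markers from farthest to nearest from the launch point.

N2, N1, N3

Distances from the launch point:
N2 x=-66.1, y=-61.4: 83.5 mi
N1 x=-45.1, y=-40.4: 53.9 mi
N3 x=-18.9, y=38.5: 49.0 mi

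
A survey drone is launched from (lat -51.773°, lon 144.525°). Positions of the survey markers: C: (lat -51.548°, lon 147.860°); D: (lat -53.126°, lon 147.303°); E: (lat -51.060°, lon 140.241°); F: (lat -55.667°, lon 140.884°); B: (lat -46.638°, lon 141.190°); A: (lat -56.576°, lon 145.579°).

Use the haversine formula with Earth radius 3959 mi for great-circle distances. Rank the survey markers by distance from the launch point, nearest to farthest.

C, D, E, F, A, B

Distances from the launch point:
C (lat -51.548°, lon 147.860°): 143.8 mi
D (lat -53.126°, lon 147.303°): 149.7 mi
E (lat -51.060°, lon 140.241°): 191.0 mi
F (lat -55.667°, lon 140.884°): 307.4 mi
A (lat -56.576°, lon 145.579°): 334.6 mi
B (lat -46.638°, lon 141.190°): 385.3 mi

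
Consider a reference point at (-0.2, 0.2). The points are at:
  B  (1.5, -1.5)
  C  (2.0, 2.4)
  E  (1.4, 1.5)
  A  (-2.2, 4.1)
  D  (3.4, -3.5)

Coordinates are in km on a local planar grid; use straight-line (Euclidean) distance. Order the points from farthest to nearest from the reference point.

Computing each straight-line distance from (-0.2, 0.2):
D (3.4, -3.5): 5.2 km
A (-2.2, 4.1): 4.4 km
C (2.0, 2.4): 3.1 km
B (1.5, -1.5): 2.4 km
E (1.4, 1.5): 2.1 km

D, A, C, B, E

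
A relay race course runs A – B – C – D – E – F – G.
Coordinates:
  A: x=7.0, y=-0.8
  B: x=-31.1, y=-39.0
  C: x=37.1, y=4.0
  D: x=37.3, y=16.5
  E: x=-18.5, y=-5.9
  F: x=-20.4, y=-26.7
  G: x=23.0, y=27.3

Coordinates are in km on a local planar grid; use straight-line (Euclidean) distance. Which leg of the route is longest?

B–C

Leg distances:
A→B: 54.0 km
B→C: 80.6 km
C→D: 12.5 km
D→E: 60.1 km
E→F: 20.9 km
F→G: 69.3 km
The longest leg is B–C at 80.6 km.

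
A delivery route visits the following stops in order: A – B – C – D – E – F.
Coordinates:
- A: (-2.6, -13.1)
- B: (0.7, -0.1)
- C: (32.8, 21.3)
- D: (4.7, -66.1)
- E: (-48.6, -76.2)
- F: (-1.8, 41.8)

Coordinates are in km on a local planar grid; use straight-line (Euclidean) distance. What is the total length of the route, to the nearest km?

Leg distances:
A→B: 13.4 km  (cumulative 13.4 km)
B→C: 38.6 km  (cumulative 52.0 km)
C→D: 91.8 km  (cumulative 143.8 km)
D→E: 54.2 km  (cumulative 198.0 km)
E→F: 126.9 km  (cumulative 325.0 km)
Total route length ≈ 325 km.

325 km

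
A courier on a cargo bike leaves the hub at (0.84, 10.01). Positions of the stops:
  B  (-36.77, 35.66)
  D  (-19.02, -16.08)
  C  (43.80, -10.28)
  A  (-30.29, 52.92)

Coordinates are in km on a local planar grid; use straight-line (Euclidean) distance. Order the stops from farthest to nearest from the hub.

A, C, B, D

Distance from the hub at (0.84, 10.01) to each:
A (-30.29, 52.92): 53.0 km
C (43.80, -10.28): 47.5 km
B (-36.77, 35.66): 45.5 km
D (-19.02, -16.08): 32.8 km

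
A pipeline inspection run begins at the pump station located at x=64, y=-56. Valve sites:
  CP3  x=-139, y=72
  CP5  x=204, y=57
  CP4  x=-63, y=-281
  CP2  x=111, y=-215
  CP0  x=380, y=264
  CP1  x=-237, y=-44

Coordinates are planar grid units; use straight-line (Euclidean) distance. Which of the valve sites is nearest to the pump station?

Distance to each, sorted:
CP2: 165.8
CP5: 179.9
CP3: 240.0
CP4: 258.4
CP1: 301.2
CP0: 449.7
The nearest is CP2 at 165.8.

CP2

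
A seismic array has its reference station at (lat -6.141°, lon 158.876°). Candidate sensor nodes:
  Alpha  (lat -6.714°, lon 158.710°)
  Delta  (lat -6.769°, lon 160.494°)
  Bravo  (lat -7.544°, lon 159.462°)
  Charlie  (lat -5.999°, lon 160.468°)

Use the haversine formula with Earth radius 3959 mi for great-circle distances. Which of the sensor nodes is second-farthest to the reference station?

Distances from the reference station ((lat -6.141°, lon 158.876°)):
Delta: 119.3 mi
Charlie: 109.8 mi
Bravo: 104.9 mi
Alpha: 41.2 mi
The second-farthest is Charlie at 109.8 mi.

Charlie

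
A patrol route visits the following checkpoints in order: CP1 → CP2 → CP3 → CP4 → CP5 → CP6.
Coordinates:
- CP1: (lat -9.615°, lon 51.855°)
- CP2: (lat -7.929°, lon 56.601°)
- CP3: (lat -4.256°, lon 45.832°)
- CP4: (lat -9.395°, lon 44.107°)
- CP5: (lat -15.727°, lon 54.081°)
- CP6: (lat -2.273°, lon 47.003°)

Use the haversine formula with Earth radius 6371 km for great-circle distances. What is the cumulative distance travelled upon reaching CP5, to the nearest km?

Leg distances:
CP1→CP2: 554.2 km  (cumulative 554.2 km)
CP2→CP3: 1258.6 km  (cumulative 1812.8 km)
CP3→CP4: 602.3 km  (cumulative 2415.1 km)
CP4→CP5: 1290.8 km  (cumulative 3705.9 km)
Cumulative distance at CP5 ≈ 3706 km.

3706 km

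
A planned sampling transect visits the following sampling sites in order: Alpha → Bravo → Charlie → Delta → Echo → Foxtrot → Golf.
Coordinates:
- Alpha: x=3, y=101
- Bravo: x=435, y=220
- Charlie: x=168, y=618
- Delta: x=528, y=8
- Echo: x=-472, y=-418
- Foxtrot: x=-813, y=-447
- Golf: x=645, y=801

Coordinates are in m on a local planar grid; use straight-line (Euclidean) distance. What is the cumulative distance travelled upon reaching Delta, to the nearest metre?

Leg distances:
Alpha→Bravo: 448.1 m  (cumulative 448.1 m)
Bravo→Charlie: 479.3 m  (cumulative 927.4 m)
Charlie→Delta: 708.3 m  (cumulative 1635.7 m)
Cumulative distance at Delta ≈ 1636 m.

1636 m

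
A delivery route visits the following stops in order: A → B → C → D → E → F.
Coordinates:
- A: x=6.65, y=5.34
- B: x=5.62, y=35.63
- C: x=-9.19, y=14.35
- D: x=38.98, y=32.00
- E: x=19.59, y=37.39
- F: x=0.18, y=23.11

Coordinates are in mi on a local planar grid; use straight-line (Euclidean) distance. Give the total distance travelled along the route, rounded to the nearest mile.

152 mi

Leg distances:
A→B: 30.3 mi  (cumulative 30.3 mi)
B→C: 25.9 mi  (cumulative 56.2 mi)
C→D: 51.3 mi  (cumulative 107.5 mi)
D→E: 20.1 mi  (cumulative 127.7 mi)
E→F: 24.1 mi  (cumulative 151.8 mi)
Total route length ≈ 152 mi.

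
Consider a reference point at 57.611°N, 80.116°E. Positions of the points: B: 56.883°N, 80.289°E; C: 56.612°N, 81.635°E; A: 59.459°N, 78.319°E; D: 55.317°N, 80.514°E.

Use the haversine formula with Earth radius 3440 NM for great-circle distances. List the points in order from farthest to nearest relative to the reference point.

Distance from the reference point at 57.611°N, 80.116°E to each:
D 55.317°N, 80.514°E: 138.4 NM
A 59.459°N, 78.319°E: 124.4 NM
C 56.612°N, 81.635°E: 77.8 NM
B 56.883°N, 80.289°E: 44.1 NM

D, A, C, B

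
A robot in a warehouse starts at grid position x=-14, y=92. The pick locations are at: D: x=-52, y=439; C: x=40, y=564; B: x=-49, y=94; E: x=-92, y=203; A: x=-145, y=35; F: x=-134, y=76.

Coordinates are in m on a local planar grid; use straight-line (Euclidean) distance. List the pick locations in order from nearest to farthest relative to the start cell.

B, F, E, A, D, C

Distance from the start cell at x=-14, y=92 to each:
B x=-49, y=94: 35.1 m
F x=-134, y=76: 121.1 m
E x=-92, y=203: 135.7 m
A x=-145, y=35: 142.9 m
D x=-52, y=439: 349.1 m
C x=40, y=564: 475.1 m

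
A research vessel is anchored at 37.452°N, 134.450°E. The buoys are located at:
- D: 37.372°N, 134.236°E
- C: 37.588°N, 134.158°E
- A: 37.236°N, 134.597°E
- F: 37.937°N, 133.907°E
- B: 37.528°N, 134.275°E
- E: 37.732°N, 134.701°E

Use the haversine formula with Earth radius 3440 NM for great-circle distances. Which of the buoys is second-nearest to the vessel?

Distance to each, sorted:
B: 9.5 NM
D: 11.3 NM
A: 14.7 NM
C: 16.1 NM
E: 20.6 NM
F: 38.9 NM
The second-nearest is D at 11.3 NM.

D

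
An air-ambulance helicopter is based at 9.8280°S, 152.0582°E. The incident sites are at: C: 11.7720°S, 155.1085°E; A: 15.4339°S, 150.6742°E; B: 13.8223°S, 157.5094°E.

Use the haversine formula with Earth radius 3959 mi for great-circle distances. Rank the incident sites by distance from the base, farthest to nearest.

Distances from the base:
B 13.8223°S, 157.5094°E: 460.5 mi
A 15.4339°S, 150.6742°E: 398.4 mi
C 11.7720°S, 155.1085°E: 246.8 mi

B, A, C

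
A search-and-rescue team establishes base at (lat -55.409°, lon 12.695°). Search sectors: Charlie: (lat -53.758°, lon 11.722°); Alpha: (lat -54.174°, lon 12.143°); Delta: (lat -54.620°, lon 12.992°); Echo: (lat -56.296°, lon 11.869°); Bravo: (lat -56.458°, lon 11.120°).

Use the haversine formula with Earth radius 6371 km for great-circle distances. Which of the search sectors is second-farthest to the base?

Bravo

Distance to each, sorted:
Charlie: 194.0 km
Bravo: 152.4 km
Alpha: 141.8 km
Echo: 111.3 km
Delta: 89.8 km
The second-farthest is Bravo at 152.4 km.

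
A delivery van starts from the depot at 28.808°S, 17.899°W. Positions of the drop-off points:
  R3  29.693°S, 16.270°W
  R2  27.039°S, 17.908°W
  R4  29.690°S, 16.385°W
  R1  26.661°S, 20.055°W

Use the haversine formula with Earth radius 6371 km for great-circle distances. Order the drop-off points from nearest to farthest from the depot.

R4, R3, R2, R1

Computing each great-circle distance from 28.808°S, 17.899°W:
R4 29.690°S, 16.385°W: 176.6 km
R3 29.693°S, 16.270°W: 186.2 km
R2 27.039°S, 17.908°W: 196.7 km
R1 26.661°S, 20.055°W: 319.4 km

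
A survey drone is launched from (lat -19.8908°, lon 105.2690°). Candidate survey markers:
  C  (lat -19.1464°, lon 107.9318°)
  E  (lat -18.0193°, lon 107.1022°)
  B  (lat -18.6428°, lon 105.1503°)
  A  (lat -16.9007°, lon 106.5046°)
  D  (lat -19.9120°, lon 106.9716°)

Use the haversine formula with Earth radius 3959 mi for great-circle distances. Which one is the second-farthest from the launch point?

C

Distances from the launch point ((lat -19.8908°, lon 105.2690°)):
A: 221.9 mi
C: 180.9 mi
E: 176.3 mi
D: 110.6 mi
B: 86.6 mi
The second-farthest is C at 180.9 mi.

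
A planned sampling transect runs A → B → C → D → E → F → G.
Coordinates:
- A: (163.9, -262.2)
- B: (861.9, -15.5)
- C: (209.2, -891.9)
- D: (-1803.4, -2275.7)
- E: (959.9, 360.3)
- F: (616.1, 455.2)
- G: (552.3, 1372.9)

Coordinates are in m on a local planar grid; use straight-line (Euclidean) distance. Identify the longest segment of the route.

D–E

Leg distances:
A→B: 740.3 m
B→C: 1092.7 m
C→D: 2442.4 m
D→E: 3818.9 m
E→F: 356.7 m
F→G: 919.9 m
The longest leg is D–E at 3818.9 m.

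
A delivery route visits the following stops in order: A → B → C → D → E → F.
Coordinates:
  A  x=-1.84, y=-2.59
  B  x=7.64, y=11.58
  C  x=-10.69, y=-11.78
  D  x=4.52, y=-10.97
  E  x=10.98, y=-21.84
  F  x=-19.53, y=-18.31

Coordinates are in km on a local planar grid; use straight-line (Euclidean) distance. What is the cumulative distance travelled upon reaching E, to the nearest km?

75 km

Leg distances:
A→B: 17.0 km  (cumulative 17.0 km)
B→C: 29.7 km  (cumulative 46.7 km)
C→D: 15.2 km  (cumulative 62.0 km)
D→E: 12.6 km  (cumulative 74.6 km)
Cumulative distance at E ≈ 75 km.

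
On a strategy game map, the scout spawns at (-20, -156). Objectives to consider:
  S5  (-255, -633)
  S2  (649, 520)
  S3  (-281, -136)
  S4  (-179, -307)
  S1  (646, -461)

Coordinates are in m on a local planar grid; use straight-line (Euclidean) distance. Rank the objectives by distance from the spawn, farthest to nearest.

Distance from the spawn at (-20, -156) to each:
S2 (649, 520): 951.1 m
S1 (646, -461): 732.5 m
S5 (-255, -633): 531.7 m
S3 (-281, -136): 261.8 m
S4 (-179, -307): 219.3 m

S2, S1, S5, S3, S4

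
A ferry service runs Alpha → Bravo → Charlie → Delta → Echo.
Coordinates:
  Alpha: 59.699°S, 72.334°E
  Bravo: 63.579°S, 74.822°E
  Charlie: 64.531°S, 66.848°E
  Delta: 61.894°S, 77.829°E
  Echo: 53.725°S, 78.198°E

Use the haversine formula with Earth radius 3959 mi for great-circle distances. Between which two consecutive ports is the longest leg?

Delta–Echo

Leg distances:
Alpha→Bravo: 280.2 mi
Bravo→Charlie: 249.7 mi
Charlie→Delta: 386.8 mi
Delta→Echo: 564.6 mi
The longest leg is Delta–Echo at 564.6 mi.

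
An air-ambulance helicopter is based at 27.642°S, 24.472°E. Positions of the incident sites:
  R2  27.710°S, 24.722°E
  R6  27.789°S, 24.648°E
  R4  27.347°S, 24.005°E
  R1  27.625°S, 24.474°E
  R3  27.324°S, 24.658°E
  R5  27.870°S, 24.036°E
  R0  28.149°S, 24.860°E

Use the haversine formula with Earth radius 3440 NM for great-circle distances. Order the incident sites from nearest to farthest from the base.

Computing each great-circle distance from 27.642°S, 24.472°E:
R1 27.625°S, 24.474°E: 1.0 NM
R6 27.789°S, 24.648°E: 12.9 NM
R2 27.710°S, 24.722°E: 13.9 NM
R3 27.324°S, 24.658°E: 21.5 NM
R5 27.870°S, 24.036°E: 26.9 NM
R4 27.347°S, 24.005°E: 30.5 NM
R0 28.149°S, 24.860°E: 36.7 NM

R1, R6, R2, R3, R5, R4, R0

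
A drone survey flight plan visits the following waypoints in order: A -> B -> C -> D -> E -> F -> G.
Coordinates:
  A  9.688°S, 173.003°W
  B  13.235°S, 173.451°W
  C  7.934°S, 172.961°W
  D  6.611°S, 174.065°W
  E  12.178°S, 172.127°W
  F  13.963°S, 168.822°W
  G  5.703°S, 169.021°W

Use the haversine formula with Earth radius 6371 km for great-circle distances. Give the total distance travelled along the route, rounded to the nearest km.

Leg distances:
A→B: 397.4 km  (cumulative 397.4 km)
B→C: 591.9 km  (cumulative 989.3 km)
C→D: 191.0 km  (cumulative 1180.3 km)
D→E: 654.5 km  (cumulative 1834.7 km)
E→F: 409.3 km  (cumulative 2244.0 km)
F→G: 918.7 km  (cumulative 3162.8 km)
Total route length ≈ 3163 km.

3163 km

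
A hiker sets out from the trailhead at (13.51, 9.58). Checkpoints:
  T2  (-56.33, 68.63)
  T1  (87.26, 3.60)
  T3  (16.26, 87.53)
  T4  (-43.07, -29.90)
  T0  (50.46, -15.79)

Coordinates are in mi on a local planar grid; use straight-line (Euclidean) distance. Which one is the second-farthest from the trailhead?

T3

Distance to each, sorted:
T2: 91.5 mi
T3: 78.0 mi
T1: 74.0 mi
T4: 69.0 mi
T0: 44.8 mi
The second-farthest is T3 at 78.0 mi.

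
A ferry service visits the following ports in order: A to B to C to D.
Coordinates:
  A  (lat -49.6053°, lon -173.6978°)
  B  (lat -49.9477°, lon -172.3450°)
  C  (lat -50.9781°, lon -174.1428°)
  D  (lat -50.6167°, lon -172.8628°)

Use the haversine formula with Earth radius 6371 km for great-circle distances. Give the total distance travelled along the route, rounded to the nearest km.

374 km

Leg distances:
A→B: 104.3 km  (cumulative 104.3 km)
B→C: 171.2 km  (cumulative 275.6 km)
C→D: 98.5 km  (cumulative 374.1 km)
Total route length ≈ 374 km.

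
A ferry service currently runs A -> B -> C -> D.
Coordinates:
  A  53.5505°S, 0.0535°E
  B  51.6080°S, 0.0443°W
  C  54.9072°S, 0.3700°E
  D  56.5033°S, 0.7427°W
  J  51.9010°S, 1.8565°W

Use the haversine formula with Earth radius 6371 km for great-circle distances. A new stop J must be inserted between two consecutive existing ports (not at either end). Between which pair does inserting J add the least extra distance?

Added distance for inserting J between each consecutive pair:
A–B: 136.8 km
B–C: 126.4 km
C–D: 691.5 km
Smallest added distance is 126.4 km, inserting between B and C.

between B and C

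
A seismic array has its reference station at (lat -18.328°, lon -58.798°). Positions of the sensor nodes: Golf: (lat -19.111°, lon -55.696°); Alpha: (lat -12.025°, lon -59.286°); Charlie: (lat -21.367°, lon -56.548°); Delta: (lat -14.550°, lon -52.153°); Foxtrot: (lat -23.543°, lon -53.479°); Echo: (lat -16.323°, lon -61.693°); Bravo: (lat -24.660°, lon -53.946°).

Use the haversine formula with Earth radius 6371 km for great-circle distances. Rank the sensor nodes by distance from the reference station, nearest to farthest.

Golf, Echo, Charlie, Alpha, Foxtrot, Delta, Bravo

Distances from the reference station:
Golf (lat -19.111°, lon -55.696°): 338.1 km
Echo (lat -16.323°, lon -61.693°): 379.6 km
Charlie (lat -21.367°, lon -56.548°): 411.8 km
Alpha (lat -12.025°, lon -59.286°): 702.8 km
Foxtrot (lat -23.543°, lon -53.479°): 800.7 km
Delta (lat -14.550°, lon -52.153°): 823.7 km
Bravo (lat -24.660°, lon -53.946°): 864.5 km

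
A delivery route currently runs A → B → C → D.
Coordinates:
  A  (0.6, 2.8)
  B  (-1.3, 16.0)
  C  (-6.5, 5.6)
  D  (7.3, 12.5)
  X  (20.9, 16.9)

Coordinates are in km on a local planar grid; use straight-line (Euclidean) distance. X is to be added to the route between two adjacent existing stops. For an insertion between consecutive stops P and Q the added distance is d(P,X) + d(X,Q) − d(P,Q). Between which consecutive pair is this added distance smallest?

between C and D

Added distance for inserting X between each consecutive pair:
A–B: 33.6 km
B–C: 40.2 km
C–D: 28.5 km
Smallest added distance is 28.5 km, inserting between C and D.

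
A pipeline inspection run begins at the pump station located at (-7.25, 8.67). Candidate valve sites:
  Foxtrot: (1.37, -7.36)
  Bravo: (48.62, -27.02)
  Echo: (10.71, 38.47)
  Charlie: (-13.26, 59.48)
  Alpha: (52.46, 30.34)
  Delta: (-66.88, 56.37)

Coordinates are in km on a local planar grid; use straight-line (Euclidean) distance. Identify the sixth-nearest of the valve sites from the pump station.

Distance to each, sorted:
Foxtrot: 18.2 km
Echo: 34.8 km
Charlie: 51.2 km
Alpha: 63.5 km
Bravo: 66.3 km
Delta: 76.4 km
The sixth-nearest is Delta at 76.4 km.

Delta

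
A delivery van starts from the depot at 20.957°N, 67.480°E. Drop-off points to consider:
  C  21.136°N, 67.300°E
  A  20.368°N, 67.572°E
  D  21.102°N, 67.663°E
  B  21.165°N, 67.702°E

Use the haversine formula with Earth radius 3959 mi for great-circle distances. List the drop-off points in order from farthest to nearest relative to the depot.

Distances from the depot:
A 20.368°N, 67.572°E: 41.1 mi
B 21.165°N, 67.702°E: 20.3 mi
C 21.136°N, 67.300°E: 17.0 mi
D 21.102°N, 67.663°E: 15.5 mi

A, B, C, D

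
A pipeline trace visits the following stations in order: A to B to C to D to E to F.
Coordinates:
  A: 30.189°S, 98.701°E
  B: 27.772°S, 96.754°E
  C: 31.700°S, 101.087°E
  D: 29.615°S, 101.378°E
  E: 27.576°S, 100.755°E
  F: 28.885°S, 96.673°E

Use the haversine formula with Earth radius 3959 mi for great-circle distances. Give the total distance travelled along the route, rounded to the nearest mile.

1135 mi

Leg distances:
A→B: 204.3 mi  (cumulative 204.3 mi)
B→C: 375.8 mi  (cumulative 580.1 mi)
C→D: 145.1 mi  (cumulative 725.2 mi)
D→E: 145.9 mi  (cumulative 871.0 mi)
E→F: 264.4 mi  (cumulative 1135.5 mi)
Total route length ≈ 1135 mi.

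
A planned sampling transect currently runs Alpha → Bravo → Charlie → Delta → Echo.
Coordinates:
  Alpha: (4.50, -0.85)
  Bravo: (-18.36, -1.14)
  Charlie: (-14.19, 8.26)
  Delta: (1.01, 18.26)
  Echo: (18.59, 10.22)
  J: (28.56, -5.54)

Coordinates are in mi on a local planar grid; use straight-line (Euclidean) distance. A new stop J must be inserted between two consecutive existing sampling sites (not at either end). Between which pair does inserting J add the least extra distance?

between Delta and Echo

Added distance for inserting J between each consecutive pair:
Alpha–Bravo: 48.8 mi
Bravo–Charlie: 81.8 mi
Charlie–Delta: 63.1 mi
Delta–Echo: 35.7 mi
Smallest added distance is 35.7 mi, inserting between Delta and Echo.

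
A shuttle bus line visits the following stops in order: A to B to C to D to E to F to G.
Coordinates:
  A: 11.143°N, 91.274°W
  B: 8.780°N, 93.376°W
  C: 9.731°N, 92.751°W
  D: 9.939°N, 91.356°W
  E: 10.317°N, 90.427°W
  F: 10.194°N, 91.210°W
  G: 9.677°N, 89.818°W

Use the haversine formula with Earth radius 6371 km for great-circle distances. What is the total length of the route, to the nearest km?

Leg distances:
A→B: 349.3 km  (cumulative 349.3 km)
B→C: 126.0 km  (cumulative 475.4 km)
C→D: 154.6 km  (cumulative 629.9 km)
D→E: 110.0 km  (cumulative 740.0 km)
E→F: 86.8 km  (cumulative 826.7 km)
F→G: 162.9 km  (cumulative 989.7 km)
Total route length ≈ 990 km.

990 km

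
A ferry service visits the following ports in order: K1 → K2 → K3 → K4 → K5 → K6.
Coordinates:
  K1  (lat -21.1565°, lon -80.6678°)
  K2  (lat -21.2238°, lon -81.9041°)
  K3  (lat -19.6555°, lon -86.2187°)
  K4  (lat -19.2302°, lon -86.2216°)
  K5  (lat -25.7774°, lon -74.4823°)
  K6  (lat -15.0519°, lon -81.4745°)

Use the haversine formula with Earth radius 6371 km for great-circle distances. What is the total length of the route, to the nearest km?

Leg distances:
K1→K2: 128.4 km  (cumulative 128.4 km)
K2→K3: 482.2 km  (cumulative 610.6 km)
K3→K4: 47.3 km  (cumulative 657.8 km)
K4→K5: 1407.5 km  (cumulative 2065.4 km)
K5→K6: 1396.8 km  (cumulative 3462.2 km)
Total route length ≈ 3462 km.

3462 km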